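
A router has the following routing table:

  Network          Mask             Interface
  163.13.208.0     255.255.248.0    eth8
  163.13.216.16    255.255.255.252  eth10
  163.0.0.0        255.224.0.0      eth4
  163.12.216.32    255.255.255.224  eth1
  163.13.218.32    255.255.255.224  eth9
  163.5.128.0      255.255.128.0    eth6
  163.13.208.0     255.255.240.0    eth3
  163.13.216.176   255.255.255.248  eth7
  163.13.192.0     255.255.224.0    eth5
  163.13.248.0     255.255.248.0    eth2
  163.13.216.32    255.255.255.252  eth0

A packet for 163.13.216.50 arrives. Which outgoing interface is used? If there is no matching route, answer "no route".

eth3

Routes whose prefix contains 163.13.216.50:
  163.0.0.0/11 (163.0.0.0 - 163.31.255.255) -> eth4
  163.13.192.0/19 (163.13.192.0 - 163.13.223.255) -> eth5
  163.13.208.0/20 (163.13.208.0 - 163.13.223.255) -> eth3
More-specific entries that do NOT match:
  163.13.216.16/30 (163.13.216.16 - 163.13.216.19) does not contain 163.13.216.50
  163.13.216.32/30 (163.13.216.32 - 163.13.216.35) does not contain 163.13.216.50
  163.13.216.176/29 (163.13.216.176 - 163.13.216.183) does not contain 163.13.216.50
  163.12.216.32/27 (163.12.216.32 - 163.12.216.63) does not contain 163.13.216.50
  163.13.218.32/27 (163.13.218.32 - 163.13.218.63) does not contain 163.13.216.50
  163.13.208.0/21 (163.13.208.0 - 163.13.215.255) does not contain 163.13.216.50
  163.13.248.0/21 (163.13.248.0 - 163.13.255.255) does not contain 163.13.216.50
Longest matching prefix is /20 -> interface eth3.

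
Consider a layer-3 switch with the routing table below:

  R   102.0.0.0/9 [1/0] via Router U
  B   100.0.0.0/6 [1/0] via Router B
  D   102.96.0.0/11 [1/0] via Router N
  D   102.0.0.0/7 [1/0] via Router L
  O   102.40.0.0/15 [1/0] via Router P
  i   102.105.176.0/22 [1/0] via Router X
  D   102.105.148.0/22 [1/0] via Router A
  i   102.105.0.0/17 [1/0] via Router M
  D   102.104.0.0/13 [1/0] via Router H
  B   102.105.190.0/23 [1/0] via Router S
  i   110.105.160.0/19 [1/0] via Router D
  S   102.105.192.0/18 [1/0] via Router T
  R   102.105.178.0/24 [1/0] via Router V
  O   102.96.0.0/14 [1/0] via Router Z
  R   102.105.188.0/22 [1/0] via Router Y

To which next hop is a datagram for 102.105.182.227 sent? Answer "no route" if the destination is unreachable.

Router H

Routes whose prefix contains 102.105.182.227:
  100.0.0.0/6 (100.0.0.0 - 103.255.255.255) -> Router B
  102.0.0.0/7 (102.0.0.0 - 103.255.255.255) -> Router L
  102.0.0.0/9 (102.0.0.0 - 102.127.255.255) -> Router U
  102.96.0.0/11 (102.96.0.0 - 102.127.255.255) -> Router N
  102.104.0.0/13 (102.104.0.0 - 102.111.255.255) -> Router H
More-specific entries that do NOT match:
  102.105.178.0/24 (102.105.178.0 - 102.105.178.255) does not contain 102.105.182.227
  102.105.190.0/23 (102.105.190.0 - 102.105.191.255) does not contain 102.105.182.227
  102.105.176.0/22 (102.105.176.0 - 102.105.179.255) does not contain 102.105.182.227
  102.105.148.0/22 (102.105.148.0 - 102.105.151.255) does not contain 102.105.182.227
  102.105.188.0/22 (102.105.188.0 - 102.105.191.255) does not contain 102.105.182.227
  110.105.160.0/19 (110.105.160.0 - 110.105.191.255) does not contain 102.105.182.227
  102.105.192.0/18 (102.105.192.0 - 102.105.255.255) does not contain 102.105.182.227
  102.105.0.0/17 (102.105.0.0 - 102.105.127.255) does not contain 102.105.182.227
  102.40.0.0/15 (102.40.0.0 - 102.41.255.255) does not contain 102.105.182.227
  102.96.0.0/14 (102.96.0.0 - 102.99.255.255) does not contain 102.105.182.227
Longest matching prefix is /13 -> next hop Router H.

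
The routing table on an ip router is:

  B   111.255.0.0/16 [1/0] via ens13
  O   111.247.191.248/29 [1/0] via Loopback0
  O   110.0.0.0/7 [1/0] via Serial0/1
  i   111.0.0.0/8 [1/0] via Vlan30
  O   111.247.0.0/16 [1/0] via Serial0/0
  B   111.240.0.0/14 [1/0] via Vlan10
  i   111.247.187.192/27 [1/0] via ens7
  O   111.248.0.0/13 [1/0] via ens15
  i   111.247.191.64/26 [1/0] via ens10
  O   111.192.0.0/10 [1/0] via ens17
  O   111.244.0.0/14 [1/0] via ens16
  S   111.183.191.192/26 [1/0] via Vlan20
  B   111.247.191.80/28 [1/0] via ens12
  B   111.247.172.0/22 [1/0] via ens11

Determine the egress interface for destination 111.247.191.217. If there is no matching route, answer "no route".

Routes whose prefix contains 111.247.191.217:
  110.0.0.0/7 (110.0.0.0 - 111.255.255.255) -> Serial0/1
  111.0.0.0/8 (111.0.0.0 - 111.255.255.255) -> Vlan30
  111.192.0.0/10 (111.192.0.0 - 111.255.255.255) -> ens17
  111.244.0.0/14 (111.244.0.0 - 111.247.255.255) -> ens16
  111.247.0.0/16 (111.247.0.0 - 111.247.255.255) -> Serial0/0
More-specific entries that do NOT match:
  111.247.191.248/29 (111.247.191.248 - 111.247.191.255) does not contain 111.247.191.217
  111.247.191.80/28 (111.247.191.80 - 111.247.191.95) does not contain 111.247.191.217
  111.247.187.192/27 (111.247.187.192 - 111.247.187.223) does not contain 111.247.191.217
  111.247.191.64/26 (111.247.191.64 - 111.247.191.127) does not contain 111.247.191.217
  111.183.191.192/26 (111.183.191.192 - 111.183.191.255) does not contain 111.247.191.217
  111.247.172.0/22 (111.247.172.0 - 111.247.175.255) does not contain 111.247.191.217
Longest matching prefix is /16 -> interface Serial0/0.

Serial0/0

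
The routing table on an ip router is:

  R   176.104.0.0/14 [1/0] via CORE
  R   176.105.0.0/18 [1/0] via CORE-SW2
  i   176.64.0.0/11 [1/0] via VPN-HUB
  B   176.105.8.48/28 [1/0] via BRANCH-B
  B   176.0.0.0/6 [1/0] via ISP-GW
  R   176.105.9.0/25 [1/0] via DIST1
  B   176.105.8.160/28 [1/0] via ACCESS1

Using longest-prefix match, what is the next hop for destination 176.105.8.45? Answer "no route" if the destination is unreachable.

Routes whose prefix contains 176.105.8.45:
  176.0.0.0/6 (176.0.0.0 - 179.255.255.255) -> ISP-GW
  176.104.0.0/14 (176.104.0.0 - 176.107.255.255) -> CORE
  176.105.0.0/18 (176.105.0.0 - 176.105.63.255) -> CORE-SW2
More-specific entries that do NOT match:
  176.105.8.48/28 (176.105.8.48 - 176.105.8.63) does not contain 176.105.8.45
  176.105.8.160/28 (176.105.8.160 - 176.105.8.175) does not contain 176.105.8.45
  176.105.9.0/25 (176.105.9.0 - 176.105.9.127) does not contain 176.105.8.45
Longest matching prefix is /18 -> next hop CORE-SW2.

CORE-SW2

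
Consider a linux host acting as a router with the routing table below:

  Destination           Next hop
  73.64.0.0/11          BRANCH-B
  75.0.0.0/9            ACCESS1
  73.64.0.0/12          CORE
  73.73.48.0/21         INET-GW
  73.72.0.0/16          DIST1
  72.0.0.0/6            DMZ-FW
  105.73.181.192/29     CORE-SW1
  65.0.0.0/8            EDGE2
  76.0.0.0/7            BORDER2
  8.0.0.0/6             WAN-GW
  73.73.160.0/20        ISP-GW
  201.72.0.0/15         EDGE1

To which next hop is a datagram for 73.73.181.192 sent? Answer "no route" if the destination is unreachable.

Routes whose prefix contains 73.73.181.192:
  72.0.0.0/6 (72.0.0.0 - 75.255.255.255) -> DMZ-FW
  73.64.0.0/11 (73.64.0.0 - 73.95.255.255) -> BRANCH-B
  73.64.0.0/12 (73.64.0.0 - 73.79.255.255) -> CORE
More-specific entries that do NOT match:
  105.73.181.192/29 (105.73.181.192 - 105.73.181.199) does not contain 73.73.181.192
  73.73.48.0/21 (73.73.48.0 - 73.73.55.255) does not contain 73.73.181.192
  73.73.160.0/20 (73.73.160.0 - 73.73.175.255) does not contain 73.73.181.192
  73.72.0.0/16 (73.72.0.0 - 73.72.255.255) does not contain 73.73.181.192
  201.72.0.0/15 (201.72.0.0 - 201.73.255.255) does not contain 73.73.181.192
Longest matching prefix is /12 -> next hop CORE.

CORE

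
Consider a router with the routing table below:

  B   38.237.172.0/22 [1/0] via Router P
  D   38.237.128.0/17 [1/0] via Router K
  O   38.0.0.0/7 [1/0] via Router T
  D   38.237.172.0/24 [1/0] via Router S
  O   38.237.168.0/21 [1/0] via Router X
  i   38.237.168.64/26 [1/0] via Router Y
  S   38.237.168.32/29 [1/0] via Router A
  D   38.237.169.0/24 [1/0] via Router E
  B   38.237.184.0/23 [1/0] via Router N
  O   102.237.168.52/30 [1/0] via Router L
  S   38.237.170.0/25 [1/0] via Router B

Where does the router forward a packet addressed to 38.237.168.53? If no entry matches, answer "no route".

Routes whose prefix contains 38.237.168.53:
  38.0.0.0/7 (38.0.0.0 - 39.255.255.255) -> Router T
  38.237.128.0/17 (38.237.128.0 - 38.237.255.255) -> Router K
  38.237.168.0/21 (38.237.168.0 - 38.237.175.255) -> Router X
More-specific entries that do NOT match:
  102.237.168.52/30 (102.237.168.52 - 102.237.168.55) does not contain 38.237.168.53
  38.237.168.32/29 (38.237.168.32 - 38.237.168.39) does not contain 38.237.168.53
  38.237.168.64/26 (38.237.168.64 - 38.237.168.127) does not contain 38.237.168.53
  38.237.170.0/25 (38.237.170.0 - 38.237.170.127) does not contain 38.237.168.53
  38.237.172.0/24 (38.237.172.0 - 38.237.172.255) does not contain 38.237.168.53
  38.237.169.0/24 (38.237.169.0 - 38.237.169.255) does not contain 38.237.168.53
  38.237.184.0/23 (38.237.184.0 - 38.237.185.255) does not contain 38.237.168.53
  38.237.172.0/22 (38.237.172.0 - 38.237.175.255) does not contain 38.237.168.53
Longest matching prefix is /21 -> next hop Router X.

Router X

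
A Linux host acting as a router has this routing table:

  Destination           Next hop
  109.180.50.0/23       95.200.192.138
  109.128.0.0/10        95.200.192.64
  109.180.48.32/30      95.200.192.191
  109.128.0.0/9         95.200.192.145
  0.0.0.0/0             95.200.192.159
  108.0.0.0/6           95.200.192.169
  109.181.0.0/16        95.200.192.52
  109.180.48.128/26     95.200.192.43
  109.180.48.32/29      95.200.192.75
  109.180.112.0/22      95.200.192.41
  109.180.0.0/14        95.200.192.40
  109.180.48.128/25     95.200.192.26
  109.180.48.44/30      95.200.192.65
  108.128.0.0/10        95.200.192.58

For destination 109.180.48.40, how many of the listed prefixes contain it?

5

Prefixes containing 109.180.48.40:
  0.0.0.0/0 (default, matches everything)
  108.0.0.0/6 (108.0.0.0 - 111.255.255.255)
  109.128.0.0/9 (109.128.0.0 - 109.255.255.255)
  109.128.0.0/10 (109.128.0.0 - 109.191.255.255)
  109.180.0.0/14 (109.180.0.0 - 109.183.255.255)
Total matching entries: 5.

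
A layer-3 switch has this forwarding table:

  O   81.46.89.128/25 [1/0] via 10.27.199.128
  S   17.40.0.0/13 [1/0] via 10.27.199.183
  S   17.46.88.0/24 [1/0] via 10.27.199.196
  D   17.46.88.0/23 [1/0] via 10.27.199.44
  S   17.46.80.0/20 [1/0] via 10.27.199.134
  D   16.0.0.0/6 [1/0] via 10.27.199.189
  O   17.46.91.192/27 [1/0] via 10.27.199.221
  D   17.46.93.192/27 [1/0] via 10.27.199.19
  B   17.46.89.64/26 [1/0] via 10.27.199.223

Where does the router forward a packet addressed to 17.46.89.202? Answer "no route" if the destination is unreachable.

10.27.199.44

Routes whose prefix contains 17.46.89.202:
  16.0.0.0/6 (16.0.0.0 - 19.255.255.255) -> 10.27.199.189
  17.40.0.0/13 (17.40.0.0 - 17.47.255.255) -> 10.27.199.183
  17.46.80.0/20 (17.46.80.0 - 17.46.95.255) -> 10.27.199.134
  17.46.88.0/23 (17.46.88.0 - 17.46.89.255) -> 10.27.199.44
More-specific entries that do NOT match:
  17.46.91.192/27 (17.46.91.192 - 17.46.91.223) does not contain 17.46.89.202
  17.46.93.192/27 (17.46.93.192 - 17.46.93.223) does not contain 17.46.89.202
  17.46.89.64/26 (17.46.89.64 - 17.46.89.127) does not contain 17.46.89.202
  81.46.89.128/25 (81.46.89.128 - 81.46.89.255) does not contain 17.46.89.202
  17.46.88.0/24 (17.46.88.0 - 17.46.88.255) does not contain 17.46.89.202
Longest matching prefix is /23 -> next hop 10.27.199.44.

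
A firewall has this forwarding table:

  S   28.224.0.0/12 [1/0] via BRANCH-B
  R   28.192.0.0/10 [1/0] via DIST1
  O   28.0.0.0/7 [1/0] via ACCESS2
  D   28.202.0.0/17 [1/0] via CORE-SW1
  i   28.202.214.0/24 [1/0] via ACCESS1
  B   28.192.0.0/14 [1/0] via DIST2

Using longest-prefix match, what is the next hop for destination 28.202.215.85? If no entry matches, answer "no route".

DIST1

Routes whose prefix contains 28.202.215.85:
  28.0.0.0/7 (28.0.0.0 - 29.255.255.255) -> ACCESS2
  28.192.0.0/10 (28.192.0.0 - 28.255.255.255) -> DIST1
More-specific entries that do NOT match:
  28.202.214.0/24 (28.202.214.0 - 28.202.214.255) does not contain 28.202.215.85
  28.202.0.0/17 (28.202.0.0 - 28.202.127.255) does not contain 28.202.215.85
  28.192.0.0/14 (28.192.0.0 - 28.195.255.255) does not contain 28.202.215.85
  28.224.0.0/12 (28.224.0.0 - 28.239.255.255) does not contain 28.202.215.85
Longest matching prefix is /10 -> next hop DIST1.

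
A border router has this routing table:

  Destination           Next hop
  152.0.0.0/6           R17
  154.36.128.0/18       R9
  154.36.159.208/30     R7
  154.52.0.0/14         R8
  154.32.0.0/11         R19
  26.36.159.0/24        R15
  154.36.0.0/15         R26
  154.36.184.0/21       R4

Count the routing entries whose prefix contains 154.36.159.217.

4

Prefixes containing 154.36.159.217:
  152.0.0.0/6 (152.0.0.0 - 155.255.255.255)
  154.32.0.0/11 (154.32.0.0 - 154.63.255.255)
  154.36.0.0/15 (154.36.0.0 - 154.37.255.255)
  154.36.128.0/18 (154.36.128.0 - 154.36.191.255)
Total matching entries: 4.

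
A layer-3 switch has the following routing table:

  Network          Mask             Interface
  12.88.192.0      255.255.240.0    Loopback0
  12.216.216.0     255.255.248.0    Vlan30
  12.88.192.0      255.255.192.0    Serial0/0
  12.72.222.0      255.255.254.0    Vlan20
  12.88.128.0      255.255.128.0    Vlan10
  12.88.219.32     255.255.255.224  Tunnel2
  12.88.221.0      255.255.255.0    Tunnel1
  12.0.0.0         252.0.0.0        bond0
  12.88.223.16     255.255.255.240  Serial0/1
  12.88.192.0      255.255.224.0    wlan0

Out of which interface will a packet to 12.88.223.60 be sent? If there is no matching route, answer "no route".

Routes whose prefix contains 12.88.223.60:
  12.0.0.0/6 (12.0.0.0 - 15.255.255.255) -> bond0
  12.88.128.0/17 (12.88.128.0 - 12.88.255.255) -> Vlan10
  12.88.192.0/18 (12.88.192.0 - 12.88.255.255) -> Serial0/0
  12.88.192.0/19 (12.88.192.0 - 12.88.223.255) -> wlan0
More-specific entries that do NOT match:
  12.88.223.16/28 (12.88.223.16 - 12.88.223.31) does not contain 12.88.223.60
  12.88.219.32/27 (12.88.219.32 - 12.88.219.63) does not contain 12.88.223.60
  12.88.221.0/24 (12.88.221.0 - 12.88.221.255) does not contain 12.88.223.60
  12.72.222.0/23 (12.72.222.0 - 12.72.223.255) does not contain 12.88.223.60
  12.216.216.0/21 (12.216.216.0 - 12.216.223.255) does not contain 12.88.223.60
  12.88.192.0/20 (12.88.192.0 - 12.88.207.255) does not contain 12.88.223.60
Longest matching prefix is /19 -> interface wlan0.

wlan0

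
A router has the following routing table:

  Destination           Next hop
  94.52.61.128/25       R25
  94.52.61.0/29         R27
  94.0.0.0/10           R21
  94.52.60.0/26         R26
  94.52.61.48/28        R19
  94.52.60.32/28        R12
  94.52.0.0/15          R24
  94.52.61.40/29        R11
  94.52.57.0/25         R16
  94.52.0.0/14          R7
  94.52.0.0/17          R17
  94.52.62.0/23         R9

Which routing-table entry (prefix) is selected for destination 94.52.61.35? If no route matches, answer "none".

Entries matching 94.52.61.35:
  94.0.0.0/10 (94.0.0.0 - 94.63.255.255)
  94.52.0.0/14 (94.52.0.0 - 94.55.255.255)
  94.52.0.0/15 (94.52.0.0 - 94.53.255.255)
  94.52.0.0/17 (94.52.0.0 - 94.52.127.255)
Most specific is 94.52.0.0/17.

94.52.0.0/17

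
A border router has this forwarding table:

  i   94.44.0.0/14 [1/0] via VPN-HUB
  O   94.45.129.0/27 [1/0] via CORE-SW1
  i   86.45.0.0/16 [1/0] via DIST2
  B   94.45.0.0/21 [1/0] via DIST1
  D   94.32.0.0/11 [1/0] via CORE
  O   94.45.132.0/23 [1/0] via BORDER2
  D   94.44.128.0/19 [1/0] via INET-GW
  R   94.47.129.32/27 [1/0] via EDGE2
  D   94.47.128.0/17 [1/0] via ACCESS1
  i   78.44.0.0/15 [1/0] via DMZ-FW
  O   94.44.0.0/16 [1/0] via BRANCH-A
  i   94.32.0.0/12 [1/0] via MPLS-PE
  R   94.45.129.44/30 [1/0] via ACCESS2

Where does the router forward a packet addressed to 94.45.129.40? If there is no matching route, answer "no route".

Routes whose prefix contains 94.45.129.40:
  94.32.0.0/11 (94.32.0.0 - 94.63.255.255) -> CORE
  94.32.0.0/12 (94.32.0.0 - 94.47.255.255) -> MPLS-PE
  94.44.0.0/14 (94.44.0.0 - 94.47.255.255) -> VPN-HUB
More-specific entries that do NOT match:
  94.45.129.44/30 (94.45.129.44 - 94.45.129.47) does not contain 94.45.129.40
  94.45.129.0/27 (94.45.129.0 - 94.45.129.31) does not contain 94.45.129.40
  94.47.129.32/27 (94.47.129.32 - 94.47.129.63) does not contain 94.45.129.40
  94.45.132.0/23 (94.45.132.0 - 94.45.133.255) does not contain 94.45.129.40
  94.45.0.0/21 (94.45.0.0 - 94.45.7.255) does not contain 94.45.129.40
  94.44.128.0/19 (94.44.128.0 - 94.44.159.255) does not contain 94.45.129.40
  94.47.128.0/17 (94.47.128.0 - 94.47.255.255) does not contain 94.45.129.40
  86.45.0.0/16 (86.45.0.0 - 86.45.255.255) does not contain 94.45.129.40
  94.44.0.0/16 (94.44.0.0 - 94.44.255.255) does not contain 94.45.129.40
  78.44.0.0/15 (78.44.0.0 - 78.45.255.255) does not contain 94.45.129.40
Longest matching prefix is /14 -> next hop VPN-HUB.

VPN-HUB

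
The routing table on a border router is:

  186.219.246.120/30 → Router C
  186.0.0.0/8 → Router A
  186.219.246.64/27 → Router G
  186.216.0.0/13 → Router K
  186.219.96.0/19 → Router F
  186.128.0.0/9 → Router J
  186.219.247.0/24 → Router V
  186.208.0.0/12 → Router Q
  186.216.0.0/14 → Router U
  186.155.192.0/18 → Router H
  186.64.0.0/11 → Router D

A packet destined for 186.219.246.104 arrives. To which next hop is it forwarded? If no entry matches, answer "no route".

Router U

Routes whose prefix contains 186.219.246.104:
  186.0.0.0/8 (186.0.0.0 - 186.255.255.255) -> Router A
  186.128.0.0/9 (186.128.0.0 - 186.255.255.255) -> Router J
  186.208.0.0/12 (186.208.0.0 - 186.223.255.255) -> Router Q
  186.216.0.0/13 (186.216.0.0 - 186.223.255.255) -> Router K
  186.216.0.0/14 (186.216.0.0 - 186.219.255.255) -> Router U
More-specific entries that do NOT match:
  186.219.246.120/30 (186.219.246.120 - 186.219.246.123) does not contain 186.219.246.104
  186.219.246.64/27 (186.219.246.64 - 186.219.246.95) does not contain 186.219.246.104
  186.219.247.0/24 (186.219.247.0 - 186.219.247.255) does not contain 186.219.246.104
  186.219.96.0/19 (186.219.96.0 - 186.219.127.255) does not contain 186.219.246.104
  186.155.192.0/18 (186.155.192.0 - 186.155.255.255) does not contain 186.219.246.104
Longest matching prefix is /14 -> next hop Router U.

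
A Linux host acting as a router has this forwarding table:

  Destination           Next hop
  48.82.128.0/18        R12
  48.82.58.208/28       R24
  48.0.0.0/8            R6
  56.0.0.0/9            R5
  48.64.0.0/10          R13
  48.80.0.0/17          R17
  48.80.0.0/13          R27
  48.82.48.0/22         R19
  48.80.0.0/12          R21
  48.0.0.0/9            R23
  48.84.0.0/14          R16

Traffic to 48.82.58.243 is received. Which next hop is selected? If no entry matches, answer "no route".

R27

Routes whose prefix contains 48.82.58.243:
  48.0.0.0/8 (48.0.0.0 - 48.255.255.255) -> R6
  48.0.0.0/9 (48.0.0.0 - 48.127.255.255) -> R23
  48.64.0.0/10 (48.64.0.0 - 48.127.255.255) -> R13
  48.80.0.0/12 (48.80.0.0 - 48.95.255.255) -> R21
  48.80.0.0/13 (48.80.0.0 - 48.87.255.255) -> R27
More-specific entries that do NOT match:
  48.82.58.208/28 (48.82.58.208 - 48.82.58.223) does not contain 48.82.58.243
  48.82.48.0/22 (48.82.48.0 - 48.82.51.255) does not contain 48.82.58.243
  48.82.128.0/18 (48.82.128.0 - 48.82.191.255) does not contain 48.82.58.243
  48.80.0.0/17 (48.80.0.0 - 48.80.127.255) does not contain 48.82.58.243
  48.84.0.0/14 (48.84.0.0 - 48.87.255.255) does not contain 48.82.58.243
Longest matching prefix is /13 -> next hop R27.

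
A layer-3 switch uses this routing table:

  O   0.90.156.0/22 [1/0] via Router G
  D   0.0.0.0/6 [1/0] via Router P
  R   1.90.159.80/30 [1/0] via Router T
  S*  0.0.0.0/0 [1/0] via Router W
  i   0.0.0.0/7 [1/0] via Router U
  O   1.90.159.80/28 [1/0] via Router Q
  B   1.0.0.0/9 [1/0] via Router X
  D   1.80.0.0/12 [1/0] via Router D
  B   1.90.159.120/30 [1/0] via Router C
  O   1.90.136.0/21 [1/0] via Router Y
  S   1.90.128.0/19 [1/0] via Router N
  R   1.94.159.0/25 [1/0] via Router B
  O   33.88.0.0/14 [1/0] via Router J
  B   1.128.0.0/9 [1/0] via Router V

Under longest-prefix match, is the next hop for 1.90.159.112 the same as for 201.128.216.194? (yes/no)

no

1.90.159.112: longest match 1.90.128.0/19 -> Router N
201.128.216.194: longest match 0.0.0.0/0 -> Router W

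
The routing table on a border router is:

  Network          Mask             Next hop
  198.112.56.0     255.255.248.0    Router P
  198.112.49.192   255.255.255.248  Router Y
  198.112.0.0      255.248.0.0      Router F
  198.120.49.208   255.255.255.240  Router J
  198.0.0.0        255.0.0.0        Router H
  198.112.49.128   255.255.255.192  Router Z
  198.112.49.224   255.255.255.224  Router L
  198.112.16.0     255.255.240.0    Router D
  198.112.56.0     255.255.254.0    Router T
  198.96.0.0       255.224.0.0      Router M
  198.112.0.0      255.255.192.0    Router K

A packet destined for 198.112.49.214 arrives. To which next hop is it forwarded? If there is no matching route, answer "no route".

Routes whose prefix contains 198.112.49.214:
  198.0.0.0/8 (198.0.0.0 - 198.255.255.255) -> Router H
  198.96.0.0/11 (198.96.0.0 - 198.127.255.255) -> Router M
  198.112.0.0/13 (198.112.0.0 - 198.119.255.255) -> Router F
  198.112.0.0/18 (198.112.0.0 - 198.112.63.255) -> Router K
More-specific entries that do NOT match:
  198.112.49.192/29 (198.112.49.192 - 198.112.49.199) does not contain 198.112.49.214
  198.120.49.208/28 (198.120.49.208 - 198.120.49.223) does not contain 198.112.49.214
  198.112.49.224/27 (198.112.49.224 - 198.112.49.255) does not contain 198.112.49.214
  198.112.49.128/26 (198.112.49.128 - 198.112.49.191) does not contain 198.112.49.214
  198.112.56.0/23 (198.112.56.0 - 198.112.57.255) does not contain 198.112.49.214
  198.112.56.0/21 (198.112.56.0 - 198.112.63.255) does not contain 198.112.49.214
  198.112.16.0/20 (198.112.16.0 - 198.112.31.255) does not contain 198.112.49.214
Longest matching prefix is /18 -> next hop Router K.

Router K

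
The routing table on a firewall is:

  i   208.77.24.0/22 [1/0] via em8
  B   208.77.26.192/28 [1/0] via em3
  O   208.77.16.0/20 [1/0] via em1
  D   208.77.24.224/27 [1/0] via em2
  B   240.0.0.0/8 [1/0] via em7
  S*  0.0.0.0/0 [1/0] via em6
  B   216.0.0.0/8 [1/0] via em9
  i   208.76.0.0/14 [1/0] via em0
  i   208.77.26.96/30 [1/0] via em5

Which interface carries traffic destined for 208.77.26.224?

Routes whose prefix contains 208.77.26.224:
  0.0.0.0/0 (default, matches everything) -> em6
  208.76.0.0/14 (208.76.0.0 - 208.79.255.255) -> em0
  208.77.16.0/20 (208.77.16.0 - 208.77.31.255) -> em1
  208.77.24.0/22 (208.77.24.0 - 208.77.27.255) -> em8
More-specific entries that do NOT match:
  208.77.26.96/30 (208.77.26.96 - 208.77.26.99) does not contain 208.77.26.224
  208.77.26.192/28 (208.77.26.192 - 208.77.26.207) does not contain 208.77.26.224
  208.77.24.224/27 (208.77.24.224 - 208.77.24.255) does not contain 208.77.26.224
Longest matching prefix is /22 -> interface em8.

em8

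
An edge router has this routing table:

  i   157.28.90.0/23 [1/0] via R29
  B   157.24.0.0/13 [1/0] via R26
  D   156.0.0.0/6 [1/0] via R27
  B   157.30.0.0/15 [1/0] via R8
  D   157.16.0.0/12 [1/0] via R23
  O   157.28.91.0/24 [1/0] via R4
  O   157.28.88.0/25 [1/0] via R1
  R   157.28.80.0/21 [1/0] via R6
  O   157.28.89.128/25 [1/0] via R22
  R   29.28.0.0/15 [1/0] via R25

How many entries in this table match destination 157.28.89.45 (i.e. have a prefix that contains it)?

3

Prefixes containing 157.28.89.45:
  156.0.0.0/6 (156.0.0.0 - 159.255.255.255)
  157.16.0.0/12 (157.16.0.0 - 157.31.255.255)
  157.24.0.0/13 (157.24.0.0 - 157.31.255.255)
Total matching entries: 3.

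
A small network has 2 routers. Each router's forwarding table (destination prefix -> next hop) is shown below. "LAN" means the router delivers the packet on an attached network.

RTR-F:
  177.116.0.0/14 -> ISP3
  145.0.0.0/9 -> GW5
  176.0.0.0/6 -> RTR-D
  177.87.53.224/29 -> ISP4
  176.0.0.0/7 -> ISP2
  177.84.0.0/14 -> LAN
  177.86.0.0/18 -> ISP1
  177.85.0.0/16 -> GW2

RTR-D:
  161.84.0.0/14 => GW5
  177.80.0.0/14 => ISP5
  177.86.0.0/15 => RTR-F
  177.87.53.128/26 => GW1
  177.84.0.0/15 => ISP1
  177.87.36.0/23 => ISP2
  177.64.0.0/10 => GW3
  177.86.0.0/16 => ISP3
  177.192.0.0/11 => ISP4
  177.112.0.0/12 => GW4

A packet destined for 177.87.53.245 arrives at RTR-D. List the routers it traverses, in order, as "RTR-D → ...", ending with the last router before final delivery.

At RTR-D: longest match for 177.87.53.245 is 177.86.0.0/15 -> RTR-F
At RTR-F: longest match for 177.87.53.245 is 177.84.0.0/14 -> LAN

RTR-D → RTR-F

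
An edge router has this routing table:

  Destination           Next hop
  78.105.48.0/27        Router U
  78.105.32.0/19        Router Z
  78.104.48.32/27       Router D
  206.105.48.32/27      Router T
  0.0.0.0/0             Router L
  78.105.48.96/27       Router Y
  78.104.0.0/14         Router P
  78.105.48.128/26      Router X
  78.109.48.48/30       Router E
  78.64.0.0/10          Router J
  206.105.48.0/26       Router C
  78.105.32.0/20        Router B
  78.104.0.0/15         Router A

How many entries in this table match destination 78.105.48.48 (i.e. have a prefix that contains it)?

5

Prefixes containing 78.105.48.48:
  0.0.0.0/0 (default, matches everything)
  78.64.0.0/10 (78.64.0.0 - 78.127.255.255)
  78.104.0.0/14 (78.104.0.0 - 78.107.255.255)
  78.104.0.0/15 (78.104.0.0 - 78.105.255.255)
  78.105.32.0/19 (78.105.32.0 - 78.105.63.255)
Total matching entries: 5.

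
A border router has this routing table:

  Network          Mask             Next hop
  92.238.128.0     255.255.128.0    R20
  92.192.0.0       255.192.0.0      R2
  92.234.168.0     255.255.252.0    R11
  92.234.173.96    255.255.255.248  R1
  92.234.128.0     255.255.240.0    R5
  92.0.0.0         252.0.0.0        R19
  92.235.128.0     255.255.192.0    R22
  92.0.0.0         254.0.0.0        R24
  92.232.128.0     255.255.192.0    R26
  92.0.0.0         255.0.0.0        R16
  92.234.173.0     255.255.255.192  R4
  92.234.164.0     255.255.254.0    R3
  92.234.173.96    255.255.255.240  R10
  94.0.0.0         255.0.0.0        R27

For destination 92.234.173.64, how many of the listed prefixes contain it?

Prefixes containing 92.234.173.64:
  92.0.0.0/6 (92.0.0.0 - 95.255.255.255)
  92.0.0.0/7 (92.0.0.0 - 93.255.255.255)
  92.0.0.0/8 (92.0.0.0 - 92.255.255.255)
  92.192.0.0/10 (92.192.0.0 - 92.255.255.255)
Total matching entries: 4.

4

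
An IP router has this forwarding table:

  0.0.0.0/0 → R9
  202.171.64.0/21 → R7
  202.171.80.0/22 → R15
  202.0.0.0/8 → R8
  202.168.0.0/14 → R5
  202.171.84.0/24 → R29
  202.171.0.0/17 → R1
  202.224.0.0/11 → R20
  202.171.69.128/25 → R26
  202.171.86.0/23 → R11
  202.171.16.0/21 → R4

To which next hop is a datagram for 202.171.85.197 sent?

R1

Routes whose prefix contains 202.171.85.197:
  0.0.0.0/0 (default, matches everything) -> R9
  202.0.0.0/8 (202.0.0.0 - 202.255.255.255) -> R8
  202.168.0.0/14 (202.168.0.0 - 202.171.255.255) -> R5
  202.171.0.0/17 (202.171.0.0 - 202.171.127.255) -> R1
More-specific entries that do NOT match:
  202.171.69.128/25 (202.171.69.128 - 202.171.69.255) does not contain 202.171.85.197
  202.171.84.0/24 (202.171.84.0 - 202.171.84.255) does not contain 202.171.85.197
  202.171.86.0/23 (202.171.86.0 - 202.171.87.255) does not contain 202.171.85.197
  202.171.80.0/22 (202.171.80.0 - 202.171.83.255) does not contain 202.171.85.197
  202.171.64.0/21 (202.171.64.0 - 202.171.71.255) does not contain 202.171.85.197
  202.171.16.0/21 (202.171.16.0 - 202.171.23.255) does not contain 202.171.85.197
Longest matching prefix is /17 -> next hop R1.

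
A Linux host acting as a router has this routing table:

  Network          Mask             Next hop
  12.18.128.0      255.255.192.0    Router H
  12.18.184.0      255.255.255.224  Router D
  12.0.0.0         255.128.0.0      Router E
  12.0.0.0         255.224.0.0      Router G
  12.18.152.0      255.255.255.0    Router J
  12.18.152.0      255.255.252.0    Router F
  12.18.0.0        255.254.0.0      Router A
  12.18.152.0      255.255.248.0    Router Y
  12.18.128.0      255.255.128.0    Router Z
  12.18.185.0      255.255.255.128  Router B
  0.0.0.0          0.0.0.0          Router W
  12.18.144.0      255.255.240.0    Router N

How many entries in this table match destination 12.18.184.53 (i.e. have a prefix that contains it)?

Prefixes containing 12.18.184.53:
  0.0.0.0/0 (default, matches everything)
  12.0.0.0/9 (12.0.0.0 - 12.127.255.255)
  12.0.0.0/11 (12.0.0.0 - 12.31.255.255)
  12.18.0.0/15 (12.18.0.0 - 12.19.255.255)
  12.18.128.0/17 (12.18.128.0 - 12.18.255.255)
  12.18.128.0/18 (12.18.128.0 - 12.18.191.255)
Total matching entries: 6.

6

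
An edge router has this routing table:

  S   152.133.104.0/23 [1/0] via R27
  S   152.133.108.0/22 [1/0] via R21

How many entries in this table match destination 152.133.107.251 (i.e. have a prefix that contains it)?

No listed prefix contains 152.133.107.251.
Total matching entries: 0.

0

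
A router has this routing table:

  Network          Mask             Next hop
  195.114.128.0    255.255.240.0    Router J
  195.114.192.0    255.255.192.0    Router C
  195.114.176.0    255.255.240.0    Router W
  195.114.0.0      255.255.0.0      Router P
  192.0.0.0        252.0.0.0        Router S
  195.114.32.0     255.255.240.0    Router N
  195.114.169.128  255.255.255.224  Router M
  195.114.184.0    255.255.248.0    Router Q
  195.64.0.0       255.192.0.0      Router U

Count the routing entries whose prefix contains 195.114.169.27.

Prefixes containing 195.114.169.27:
  192.0.0.0/6 (192.0.0.0 - 195.255.255.255)
  195.64.0.0/10 (195.64.0.0 - 195.127.255.255)
  195.114.0.0/16 (195.114.0.0 - 195.114.255.255)
Total matching entries: 3.

3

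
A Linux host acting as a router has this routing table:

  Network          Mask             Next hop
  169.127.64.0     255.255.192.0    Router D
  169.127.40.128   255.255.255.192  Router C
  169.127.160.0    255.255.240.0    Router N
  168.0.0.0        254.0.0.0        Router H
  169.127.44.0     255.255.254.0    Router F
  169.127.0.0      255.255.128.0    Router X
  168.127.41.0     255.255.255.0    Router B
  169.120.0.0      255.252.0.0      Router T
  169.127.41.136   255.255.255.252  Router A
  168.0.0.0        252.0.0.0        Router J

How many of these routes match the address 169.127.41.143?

Prefixes containing 169.127.41.143:
  168.0.0.0/6 (168.0.0.0 - 171.255.255.255)
  168.0.0.0/7 (168.0.0.0 - 169.255.255.255)
  169.127.0.0/17 (169.127.0.0 - 169.127.127.255)
Total matching entries: 3.

3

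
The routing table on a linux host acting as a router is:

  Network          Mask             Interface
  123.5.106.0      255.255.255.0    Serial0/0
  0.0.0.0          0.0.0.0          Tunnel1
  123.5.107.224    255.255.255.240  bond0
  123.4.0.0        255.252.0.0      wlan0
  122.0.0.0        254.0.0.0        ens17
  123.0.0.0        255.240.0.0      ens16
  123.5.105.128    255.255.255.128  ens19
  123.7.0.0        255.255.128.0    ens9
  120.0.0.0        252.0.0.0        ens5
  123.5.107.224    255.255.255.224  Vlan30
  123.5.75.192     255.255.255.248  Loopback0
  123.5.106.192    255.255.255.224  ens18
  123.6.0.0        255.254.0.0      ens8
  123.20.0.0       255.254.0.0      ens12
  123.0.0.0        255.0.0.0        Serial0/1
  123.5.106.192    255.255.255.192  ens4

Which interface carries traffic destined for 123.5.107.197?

wlan0

Routes whose prefix contains 123.5.107.197:
  0.0.0.0/0 (default, matches everything) -> Tunnel1
  120.0.0.0/6 (120.0.0.0 - 123.255.255.255) -> ens5
  122.0.0.0/7 (122.0.0.0 - 123.255.255.255) -> ens17
  123.0.0.0/8 (123.0.0.0 - 123.255.255.255) -> Serial0/1
  123.0.0.0/12 (123.0.0.0 - 123.15.255.255) -> ens16
  123.4.0.0/14 (123.4.0.0 - 123.7.255.255) -> wlan0
More-specific entries that do NOT match:
  123.5.75.192/29 (123.5.75.192 - 123.5.75.199) does not contain 123.5.107.197
  123.5.107.224/28 (123.5.107.224 - 123.5.107.239) does not contain 123.5.107.197
  123.5.107.224/27 (123.5.107.224 - 123.5.107.255) does not contain 123.5.107.197
  123.5.106.192/27 (123.5.106.192 - 123.5.106.223) does not contain 123.5.107.197
  123.5.106.192/26 (123.5.106.192 - 123.5.106.255) does not contain 123.5.107.197
  123.5.105.128/25 (123.5.105.128 - 123.5.105.255) does not contain 123.5.107.197
  123.5.106.0/24 (123.5.106.0 - 123.5.106.255) does not contain 123.5.107.197
  123.7.0.0/17 (123.7.0.0 - 123.7.127.255) does not contain 123.5.107.197
  123.6.0.0/15 (123.6.0.0 - 123.7.255.255) does not contain 123.5.107.197
  123.20.0.0/15 (123.20.0.0 - 123.21.255.255) does not contain 123.5.107.197
Longest matching prefix is /14 -> interface wlan0.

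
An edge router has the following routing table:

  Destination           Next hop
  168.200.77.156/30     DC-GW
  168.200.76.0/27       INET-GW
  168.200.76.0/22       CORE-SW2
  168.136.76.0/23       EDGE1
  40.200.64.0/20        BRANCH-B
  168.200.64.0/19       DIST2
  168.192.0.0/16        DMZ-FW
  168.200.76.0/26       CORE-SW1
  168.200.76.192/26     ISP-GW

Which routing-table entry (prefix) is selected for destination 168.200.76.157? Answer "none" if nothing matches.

168.200.76.0/22

Entries matching 168.200.76.157:
  168.200.64.0/19 (168.200.64.0 - 168.200.95.255)
  168.200.76.0/22 (168.200.76.0 - 168.200.79.255)
Most specific is 168.200.76.0/22.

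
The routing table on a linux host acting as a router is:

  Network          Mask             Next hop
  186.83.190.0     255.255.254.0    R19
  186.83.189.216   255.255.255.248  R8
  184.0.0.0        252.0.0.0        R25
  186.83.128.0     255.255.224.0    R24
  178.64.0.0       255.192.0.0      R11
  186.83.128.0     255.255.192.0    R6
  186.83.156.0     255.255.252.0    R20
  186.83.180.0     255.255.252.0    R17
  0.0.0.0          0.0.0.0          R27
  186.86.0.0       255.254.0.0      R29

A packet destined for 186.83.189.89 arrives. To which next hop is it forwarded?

Routes whose prefix contains 186.83.189.89:
  0.0.0.0/0 (default, matches everything) -> R27
  184.0.0.0/6 (184.0.0.0 - 187.255.255.255) -> R25
  186.83.128.0/18 (186.83.128.0 - 186.83.191.255) -> R6
More-specific entries that do NOT match:
  186.83.189.216/29 (186.83.189.216 - 186.83.189.223) does not contain 186.83.189.89
  186.83.190.0/23 (186.83.190.0 - 186.83.191.255) does not contain 186.83.189.89
  186.83.156.0/22 (186.83.156.0 - 186.83.159.255) does not contain 186.83.189.89
  186.83.180.0/22 (186.83.180.0 - 186.83.183.255) does not contain 186.83.189.89
  186.83.128.0/19 (186.83.128.0 - 186.83.159.255) does not contain 186.83.189.89
Longest matching prefix is /18 -> next hop R6.

R6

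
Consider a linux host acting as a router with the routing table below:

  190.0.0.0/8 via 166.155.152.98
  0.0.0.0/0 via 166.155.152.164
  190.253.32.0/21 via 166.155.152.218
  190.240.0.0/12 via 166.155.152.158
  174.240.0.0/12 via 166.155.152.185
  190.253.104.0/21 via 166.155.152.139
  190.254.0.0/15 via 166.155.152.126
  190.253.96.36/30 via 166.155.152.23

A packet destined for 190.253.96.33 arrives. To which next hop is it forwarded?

Routes whose prefix contains 190.253.96.33:
  0.0.0.0/0 (default, matches everything) -> 166.155.152.164
  190.0.0.0/8 (190.0.0.0 - 190.255.255.255) -> 166.155.152.98
  190.240.0.0/12 (190.240.0.0 - 190.255.255.255) -> 166.155.152.158
More-specific entries that do NOT match:
  190.253.96.36/30 (190.253.96.36 - 190.253.96.39) does not contain 190.253.96.33
  190.253.32.0/21 (190.253.32.0 - 190.253.39.255) does not contain 190.253.96.33
  190.253.104.0/21 (190.253.104.0 - 190.253.111.255) does not contain 190.253.96.33
  190.254.0.0/15 (190.254.0.0 - 190.255.255.255) does not contain 190.253.96.33
Longest matching prefix is /12 -> next hop 166.155.152.158.

166.155.152.158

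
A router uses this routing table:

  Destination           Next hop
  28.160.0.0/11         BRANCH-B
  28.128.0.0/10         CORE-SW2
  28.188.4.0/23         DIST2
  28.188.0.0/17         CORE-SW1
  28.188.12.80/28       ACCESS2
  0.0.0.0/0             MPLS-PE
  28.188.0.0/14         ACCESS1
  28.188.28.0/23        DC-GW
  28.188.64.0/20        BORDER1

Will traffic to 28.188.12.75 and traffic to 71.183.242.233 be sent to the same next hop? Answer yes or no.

28.188.12.75: longest match 28.188.0.0/17 -> CORE-SW1
71.183.242.233: longest match 0.0.0.0/0 -> MPLS-PE

no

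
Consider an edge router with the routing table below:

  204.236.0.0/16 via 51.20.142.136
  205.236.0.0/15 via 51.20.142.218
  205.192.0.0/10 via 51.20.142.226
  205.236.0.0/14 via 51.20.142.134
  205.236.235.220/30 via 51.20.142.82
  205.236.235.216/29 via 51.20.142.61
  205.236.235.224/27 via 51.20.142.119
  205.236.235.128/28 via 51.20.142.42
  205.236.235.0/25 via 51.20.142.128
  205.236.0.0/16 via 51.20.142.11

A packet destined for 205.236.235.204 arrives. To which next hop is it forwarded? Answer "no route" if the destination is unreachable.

Routes whose prefix contains 205.236.235.204:
  205.192.0.0/10 (205.192.0.0 - 205.255.255.255) -> 51.20.142.226
  205.236.0.0/14 (205.236.0.0 - 205.239.255.255) -> 51.20.142.134
  205.236.0.0/15 (205.236.0.0 - 205.237.255.255) -> 51.20.142.218
  205.236.0.0/16 (205.236.0.0 - 205.236.255.255) -> 51.20.142.11
More-specific entries that do NOT match:
  205.236.235.220/30 (205.236.235.220 - 205.236.235.223) does not contain 205.236.235.204
  205.236.235.216/29 (205.236.235.216 - 205.236.235.223) does not contain 205.236.235.204
  205.236.235.128/28 (205.236.235.128 - 205.236.235.143) does not contain 205.236.235.204
  205.236.235.224/27 (205.236.235.224 - 205.236.235.255) does not contain 205.236.235.204
  205.236.235.0/25 (205.236.235.0 - 205.236.235.127) does not contain 205.236.235.204
Longest matching prefix is /16 -> next hop 51.20.142.11.

51.20.142.11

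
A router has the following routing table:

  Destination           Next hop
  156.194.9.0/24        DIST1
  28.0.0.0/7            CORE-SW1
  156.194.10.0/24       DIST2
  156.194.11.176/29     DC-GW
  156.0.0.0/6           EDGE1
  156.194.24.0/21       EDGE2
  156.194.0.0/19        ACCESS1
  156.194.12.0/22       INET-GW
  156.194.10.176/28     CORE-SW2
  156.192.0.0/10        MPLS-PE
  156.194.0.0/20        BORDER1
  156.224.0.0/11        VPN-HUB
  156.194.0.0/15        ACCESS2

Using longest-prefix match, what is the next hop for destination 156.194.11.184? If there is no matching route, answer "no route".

BORDER1

Routes whose prefix contains 156.194.11.184:
  156.0.0.0/6 (156.0.0.0 - 159.255.255.255) -> EDGE1
  156.192.0.0/10 (156.192.0.0 - 156.255.255.255) -> MPLS-PE
  156.194.0.0/15 (156.194.0.0 - 156.195.255.255) -> ACCESS2
  156.194.0.0/19 (156.194.0.0 - 156.194.31.255) -> ACCESS1
  156.194.0.0/20 (156.194.0.0 - 156.194.15.255) -> BORDER1
More-specific entries that do NOT match:
  156.194.11.176/29 (156.194.11.176 - 156.194.11.183) does not contain 156.194.11.184
  156.194.10.176/28 (156.194.10.176 - 156.194.10.191) does not contain 156.194.11.184
  156.194.9.0/24 (156.194.9.0 - 156.194.9.255) does not contain 156.194.11.184
  156.194.10.0/24 (156.194.10.0 - 156.194.10.255) does not contain 156.194.11.184
  156.194.12.0/22 (156.194.12.0 - 156.194.15.255) does not contain 156.194.11.184
  156.194.24.0/21 (156.194.24.0 - 156.194.31.255) does not contain 156.194.11.184
Longest matching prefix is /20 -> next hop BORDER1.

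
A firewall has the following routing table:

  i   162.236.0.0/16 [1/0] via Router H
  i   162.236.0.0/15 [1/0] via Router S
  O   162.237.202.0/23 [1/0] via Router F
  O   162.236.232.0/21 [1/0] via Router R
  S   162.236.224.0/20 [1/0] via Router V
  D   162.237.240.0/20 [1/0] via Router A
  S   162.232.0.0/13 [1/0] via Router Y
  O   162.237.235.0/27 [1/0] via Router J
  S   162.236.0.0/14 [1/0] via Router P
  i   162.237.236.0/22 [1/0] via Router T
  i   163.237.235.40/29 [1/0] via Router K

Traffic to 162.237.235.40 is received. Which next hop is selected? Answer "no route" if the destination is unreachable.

Routes whose prefix contains 162.237.235.40:
  162.232.0.0/13 (162.232.0.0 - 162.239.255.255) -> Router Y
  162.236.0.0/14 (162.236.0.0 - 162.239.255.255) -> Router P
  162.236.0.0/15 (162.236.0.0 - 162.237.255.255) -> Router S
More-specific entries that do NOT match:
  163.237.235.40/29 (163.237.235.40 - 163.237.235.47) does not contain 162.237.235.40
  162.237.235.0/27 (162.237.235.0 - 162.237.235.31) does not contain 162.237.235.40
  162.237.202.0/23 (162.237.202.0 - 162.237.203.255) does not contain 162.237.235.40
  162.237.236.0/22 (162.237.236.0 - 162.237.239.255) does not contain 162.237.235.40
  162.236.232.0/21 (162.236.232.0 - 162.236.239.255) does not contain 162.237.235.40
  162.236.224.0/20 (162.236.224.0 - 162.236.239.255) does not contain 162.237.235.40
  162.237.240.0/20 (162.237.240.0 - 162.237.255.255) does not contain 162.237.235.40
  162.236.0.0/16 (162.236.0.0 - 162.236.255.255) does not contain 162.237.235.40
Longest matching prefix is /15 -> next hop Router S.

Router S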